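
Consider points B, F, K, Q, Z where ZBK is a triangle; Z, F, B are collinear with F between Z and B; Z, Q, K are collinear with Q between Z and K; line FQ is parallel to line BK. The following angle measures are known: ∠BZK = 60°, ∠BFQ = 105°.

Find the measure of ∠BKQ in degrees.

∠BKQ = 45°

1. ∠FZQ = 60°  [F on ZB, Q on ZK]
2. ∠QFZ = 75°  [linear pair at F on ZB]
3. ∠FQZ = 45°  [△ZFQ]
4. ∠FQK = 135°  [linear pair at Q on ZK]
5. ∠BKQ = 45°  [FQ∥BK, co-interior at K–Q]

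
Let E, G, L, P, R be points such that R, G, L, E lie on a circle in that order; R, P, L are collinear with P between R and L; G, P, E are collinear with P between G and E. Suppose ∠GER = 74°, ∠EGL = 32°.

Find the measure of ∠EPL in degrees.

∠EPL = 106°

1. ∠ERL = 32°  [same arc LE]
2. ∠EPR = 74°  [△RPE]
3. ∠EPL = 106°  [linear pair at P on RL]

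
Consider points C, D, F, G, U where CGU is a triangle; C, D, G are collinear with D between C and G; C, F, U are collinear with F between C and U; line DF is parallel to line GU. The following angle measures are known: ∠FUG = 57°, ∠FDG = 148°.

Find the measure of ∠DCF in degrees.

∠DCF = 91°

1. ∠CUG = 57°  [F on ray UC]
2. ∠CDF = 32°  [linear pair at D on CG]
3. ∠CFD = 57°  [DF∥GU, corresponding at F]
4. ∠DCF = 91°  [△CDF]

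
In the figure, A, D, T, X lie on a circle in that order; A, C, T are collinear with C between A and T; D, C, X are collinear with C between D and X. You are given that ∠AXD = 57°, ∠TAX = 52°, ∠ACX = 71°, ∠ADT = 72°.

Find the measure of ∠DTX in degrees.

∠DTX = 77°

1. ∠ATD = 57°  [same arc AD]
2. ∠TDX = 52°  [same arc TX]
3. ∠DAT = 51°  [△ADT]
4. ∠DXT = 51°  [same arc DT]
5. ∠DTX = 77°  [△DTX]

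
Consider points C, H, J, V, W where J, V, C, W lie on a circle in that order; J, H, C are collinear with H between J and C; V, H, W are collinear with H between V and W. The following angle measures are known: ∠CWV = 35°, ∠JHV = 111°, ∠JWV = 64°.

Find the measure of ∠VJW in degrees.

∠VJW = 82°

1. ∠CJV = 35°  [same arc VC]
2. ∠JVW = 34°  [△JHV]
3. ∠VJW = 82°  [△JVW]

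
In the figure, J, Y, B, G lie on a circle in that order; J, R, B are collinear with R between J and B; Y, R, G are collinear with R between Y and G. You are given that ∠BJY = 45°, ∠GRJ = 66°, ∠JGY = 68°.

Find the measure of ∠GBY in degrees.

∠GBY = 89°

1. ∠BGY = 45°  [same arc YB]
2. ∠BRY = 66°  [vertical angles at R]
3. ∠JBY = 68°  [same arc JY]
4. ∠BYG = 46°  [△YRB]
5. ∠GBY = 89°  [△YBG]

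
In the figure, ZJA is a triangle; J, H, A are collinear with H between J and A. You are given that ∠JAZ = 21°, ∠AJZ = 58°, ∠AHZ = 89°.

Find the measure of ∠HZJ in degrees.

∠HZJ = 31°

1. ∠HJZ = 58°  [H on ray JA]
2. ∠JHZ = 91°  [linear pair at H on JA]
3. ∠HZJ = 31°  [△ZJH]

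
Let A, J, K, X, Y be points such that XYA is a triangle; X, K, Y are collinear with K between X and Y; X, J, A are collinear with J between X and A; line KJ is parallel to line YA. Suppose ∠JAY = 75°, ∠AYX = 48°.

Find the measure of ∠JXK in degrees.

1. ∠XAY = 75°  [J on ray AX]
2. ∠AXY = 57°  [△XYA]
3. ∠JXK = 57°  [K on XY, J on XA]

∠JXK = 57°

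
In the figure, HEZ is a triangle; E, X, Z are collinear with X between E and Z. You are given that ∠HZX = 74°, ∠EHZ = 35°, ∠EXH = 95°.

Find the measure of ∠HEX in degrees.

1. ∠EZH = 74°  [X on ray ZE]
2. ∠HEZ = 71°  [△HEZ]
3. ∠HEX = 71°  [X on ray EZ]

∠HEX = 71°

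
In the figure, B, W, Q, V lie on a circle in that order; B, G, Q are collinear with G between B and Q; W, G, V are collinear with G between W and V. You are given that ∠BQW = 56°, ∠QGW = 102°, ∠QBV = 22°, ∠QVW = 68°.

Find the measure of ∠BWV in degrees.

∠BWV = 34°

1. ∠BGW = 78°  [linear pair at G on BQ]
2. ∠QBW = 68°  [same arc WQ]
3. ∠BWV = 34°  [△BGW]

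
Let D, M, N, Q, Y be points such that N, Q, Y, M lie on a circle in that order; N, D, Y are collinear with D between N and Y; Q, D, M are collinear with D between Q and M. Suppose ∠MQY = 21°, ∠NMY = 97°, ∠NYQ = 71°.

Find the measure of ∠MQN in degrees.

∠MQN = 62°

1. ∠MNY = 21°  [same arc YM]
2. ∠MYN = 62°  [△NYM]
3. ∠MQN = 62°  [same arc NM]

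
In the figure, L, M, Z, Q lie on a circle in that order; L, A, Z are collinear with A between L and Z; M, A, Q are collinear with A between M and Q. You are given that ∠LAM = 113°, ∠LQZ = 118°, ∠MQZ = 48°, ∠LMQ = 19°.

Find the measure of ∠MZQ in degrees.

∠MZQ = 89°

1. ∠MAZ = 67°  [linear pair at A on LZ]
2. ∠MLZ = 48°  [△LAM]
3. ∠LMZ = 62°  [cyclic LMZQ, opposite ∠M+∠Q]
4. ∠LZM = 70°  [△LMZ]
5. ∠QMZ = 43°  [△MAZ]
6. ∠MZQ = 89°  [△MZQ]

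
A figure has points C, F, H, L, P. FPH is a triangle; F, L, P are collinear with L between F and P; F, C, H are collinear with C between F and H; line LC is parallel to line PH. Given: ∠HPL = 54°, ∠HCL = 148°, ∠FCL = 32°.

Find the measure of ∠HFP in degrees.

∠HFP = 94°

1. ∠FPH = 54°  [L on ray PF]
2. ∠FHP = 32°  [LC∥PH, corresponding at C]
3. ∠HFP = 94°  [△FPH]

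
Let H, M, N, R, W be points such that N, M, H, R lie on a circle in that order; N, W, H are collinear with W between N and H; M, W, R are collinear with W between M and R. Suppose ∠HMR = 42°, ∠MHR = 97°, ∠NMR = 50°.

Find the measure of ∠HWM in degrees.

1. ∠HNR = 42°  [same arc HR]
2. ∠MNR = 83°  [cyclic NMHR, opposite ∠N+∠H]
3. ∠MRN = 47°  [△NMR]
4. ∠NWR = 91°  [△NWR]
5. ∠HWM = 91°  [vertical angles at W]

∠HWM = 91°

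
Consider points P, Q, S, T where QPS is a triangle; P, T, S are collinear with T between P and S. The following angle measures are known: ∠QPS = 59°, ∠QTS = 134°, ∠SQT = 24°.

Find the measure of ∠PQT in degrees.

∠PQT = 75°

1. ∠QPT = 59°  [T on ray PS]
2. ∠PTQ = 46°  [linear pair at T on PS]
3. ∠PQT = 75°  [△QPT]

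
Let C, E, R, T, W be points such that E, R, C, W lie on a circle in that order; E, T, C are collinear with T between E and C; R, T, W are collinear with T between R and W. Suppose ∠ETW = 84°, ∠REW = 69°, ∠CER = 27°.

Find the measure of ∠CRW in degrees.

∠CRW = 42°

1. ∠RCW = 111°  [cyclic ERCW, opposite ∠E+∠C]
2. ∠CWR = 27°  [same arc RC]
3. ∠CRW = 42°  [△RCW]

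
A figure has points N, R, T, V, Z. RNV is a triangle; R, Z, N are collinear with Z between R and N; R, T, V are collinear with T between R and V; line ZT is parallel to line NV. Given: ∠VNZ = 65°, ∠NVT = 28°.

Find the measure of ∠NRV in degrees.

1. ∠RNV = 65°  [Z on ray NR]
2. ∠NVR = 28°  [T on ray VR]
3. ∠NRV = 87°  [△RNV]

∠NRV = 87°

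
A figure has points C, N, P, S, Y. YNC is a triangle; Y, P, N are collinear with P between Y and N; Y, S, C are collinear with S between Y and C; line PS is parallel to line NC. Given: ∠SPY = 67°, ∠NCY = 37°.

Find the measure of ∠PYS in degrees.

∠PYS = 76°

1. ∠CNY = 67°  [PS∥NC, corresponding at P]
2. ∠CYN = 76°  [△YNC]
3. ∠PYS = 76°  [P on YN, S on YC]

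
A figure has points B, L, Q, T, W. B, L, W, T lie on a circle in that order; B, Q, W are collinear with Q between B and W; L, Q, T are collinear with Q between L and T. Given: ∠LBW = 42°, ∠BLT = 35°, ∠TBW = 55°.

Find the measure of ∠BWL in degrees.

∠BWL = 48°

1. ∠BQL = 103°  [△BQL]
2. ∠TLW = 55°  [same arc WT]
3. ∠LQW = 77°  [linear pair at Q on BW]
4. ∠BWL = 48°  [△LQW]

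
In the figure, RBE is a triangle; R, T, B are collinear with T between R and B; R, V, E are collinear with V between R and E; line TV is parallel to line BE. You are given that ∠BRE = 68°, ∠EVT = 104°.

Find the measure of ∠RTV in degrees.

1. ∠TRV = 68°  [T on RB, V on RE]
2. ∠RVT = 76°  [linear pair at V on RE]
3. ∠RTV = 36°  [△RTV]

∠RTV = 36°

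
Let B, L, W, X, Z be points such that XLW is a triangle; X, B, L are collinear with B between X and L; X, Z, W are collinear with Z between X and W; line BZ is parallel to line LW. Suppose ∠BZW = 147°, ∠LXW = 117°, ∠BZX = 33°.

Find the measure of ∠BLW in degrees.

∠BLW = 30°

1. ∠BXZ = 117°  [B on XL, Z on XW]
2. ∠XBZ = 30°  [△XBZ]
3. ∠LBZ = 150°  [linear pair at B on XL]
4. ∠BLW = 30°  [BZ∥LW, co-interior at L–B]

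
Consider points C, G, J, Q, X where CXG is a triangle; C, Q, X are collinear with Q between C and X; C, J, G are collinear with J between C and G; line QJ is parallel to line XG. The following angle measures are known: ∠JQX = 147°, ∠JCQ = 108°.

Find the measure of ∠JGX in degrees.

1. ∠CQJ = 33°  [linear pair at Q on CX]
2. ∠CJQ = 39°  [△CQJ]
3. ∠GJQ = 141°  [linear pair at J on CG]
4. ∠JGX = 39°  [QJ∥XG, co-interior at G–J]

∠JGX = 39°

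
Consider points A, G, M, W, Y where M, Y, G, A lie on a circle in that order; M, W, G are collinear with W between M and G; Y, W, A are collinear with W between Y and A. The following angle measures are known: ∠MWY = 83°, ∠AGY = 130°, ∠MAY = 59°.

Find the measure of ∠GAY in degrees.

∠GAY = 26°

1. ∠GWY = 97°  [linear pair at W on MG]
2. ∠MGY = 59°  [same arc MY]
3. ∠AYG = 24°  [△YWG]
4. ∠GAY = 26°  [△YGA]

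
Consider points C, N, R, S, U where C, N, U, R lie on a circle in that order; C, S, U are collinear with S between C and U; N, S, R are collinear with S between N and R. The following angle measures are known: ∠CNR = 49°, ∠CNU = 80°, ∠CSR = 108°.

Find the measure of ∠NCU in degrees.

∠NCU = 59°

1. ∠CUR = 49°  [same arc CR]
2. ∠RSU = 72°  [linear pair at S on CU]
3. ∠NRU = 59°  [△USR]
4. ∠NCU = 59°  [same arc NU]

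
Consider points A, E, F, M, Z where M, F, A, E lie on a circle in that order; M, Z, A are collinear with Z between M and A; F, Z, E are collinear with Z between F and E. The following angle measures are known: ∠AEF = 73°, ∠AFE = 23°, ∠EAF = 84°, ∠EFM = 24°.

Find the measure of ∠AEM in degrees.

∠AEM = 133°

1. ∠AME = 23°  [same arc AE]
2. ∠EAM = 24°  [same arc ME]
3. ∠AEM = 133°  [△MAE]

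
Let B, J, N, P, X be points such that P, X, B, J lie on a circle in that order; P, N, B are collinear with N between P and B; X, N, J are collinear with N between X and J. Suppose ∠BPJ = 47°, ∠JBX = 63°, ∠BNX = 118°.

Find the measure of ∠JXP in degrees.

∠JXP = 48°

1. ∠BXJ = 47°  [same arc BJ]
2. ∠BJX = 70°  [△XBJ]
3. ∠PNX = 62°  [linear pair at N on PB]
4. ∠BPX = 70°  [same arc XB]
5. ∠JXP = 48°  [△PNX]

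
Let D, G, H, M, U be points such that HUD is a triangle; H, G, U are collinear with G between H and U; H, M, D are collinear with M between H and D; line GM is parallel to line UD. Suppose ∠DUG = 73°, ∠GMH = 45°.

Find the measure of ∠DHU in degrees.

∠DHU = 62°

1. ∠DUH = 73°  [G on ray UH]
2. ∠HDU = 45°  [GM∥UD, corresponding at M]
3. ∠DHU = 62°  [△HUD]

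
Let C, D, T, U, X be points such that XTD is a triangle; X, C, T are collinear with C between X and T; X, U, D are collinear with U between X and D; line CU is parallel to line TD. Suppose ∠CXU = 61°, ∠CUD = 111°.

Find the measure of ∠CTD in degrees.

1. ∠CUX = 69°  [linear pair at U on XD]
2. ∠UCX = 50°  [△XCU]
3. ∠TCU = 130°  [linear pair at C on XT]
4. ∠CTD = 50°  [CU∥TD, co-interior at T–C]

∠CTD = 50°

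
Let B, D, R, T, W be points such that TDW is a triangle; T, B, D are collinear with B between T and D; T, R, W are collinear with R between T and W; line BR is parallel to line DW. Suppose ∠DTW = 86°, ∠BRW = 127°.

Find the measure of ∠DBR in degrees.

1. ∠BTR = 86°  [B on TD, R on TW]
2. ∠BRT = 53°  [linear pair at R on TW]
3. ∠RBT = 41°  [△TBR]
4. ∠DBR = 139°  [linear pair at B on TD]

∠DBR = 139°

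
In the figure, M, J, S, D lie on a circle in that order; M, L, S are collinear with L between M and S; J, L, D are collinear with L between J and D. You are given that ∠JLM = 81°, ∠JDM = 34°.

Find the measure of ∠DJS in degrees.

1. ∠JLS = 99°  [linear pair at L on MS]
2. ∠JSM = 34°  [same arc MJ]
3. ∠DJS = 47°  [△JLS]

∠DJS = 47°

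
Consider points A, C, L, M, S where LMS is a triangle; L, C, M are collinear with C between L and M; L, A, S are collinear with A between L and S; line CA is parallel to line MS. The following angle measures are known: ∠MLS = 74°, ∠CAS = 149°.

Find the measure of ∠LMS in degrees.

1. ∠ALC = 74°  [C on LM, A on LS]
2. ∠CAL = 31°  [linear pair at A on LS]
3. ∠ACL = 75°  [△LCA]
4. ∠LMS = 75°  [CA∥MS, corresponding at C]

∠LMS = 75°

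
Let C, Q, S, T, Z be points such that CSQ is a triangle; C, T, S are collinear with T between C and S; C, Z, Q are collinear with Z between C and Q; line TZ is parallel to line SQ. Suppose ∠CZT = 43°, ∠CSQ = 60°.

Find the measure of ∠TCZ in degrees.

∠TCZ = 77°

1. ∠CQS = 43°  [TZ∥SQ, corresponding at Z]
2. ∠QCS = 77°  [△CSQ]
3. ∠TCZ = 77°  [T on CS, Z on CQ]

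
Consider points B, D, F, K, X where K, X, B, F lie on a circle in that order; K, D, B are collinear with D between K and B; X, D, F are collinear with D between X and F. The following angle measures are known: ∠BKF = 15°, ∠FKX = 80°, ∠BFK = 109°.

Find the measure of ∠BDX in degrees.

∠BDX = 121°

1. ∠BXF = 15°  [same arc BF]
2. ∠FBK = 56°  [△KBF]
3. ∠FBX = 100°  [cyclic KXBF, opposite ∠K+∠B]
4. ∠BFX = 65°  [△XBF]
5. ∠FXK = 56°  [same arc KF]
6. ∠BKX = 65°  [same arc XB]
7. ∠KDX = 59°  [△KDX]
8. ∠BDX = 121°  [linear pair at D on KB]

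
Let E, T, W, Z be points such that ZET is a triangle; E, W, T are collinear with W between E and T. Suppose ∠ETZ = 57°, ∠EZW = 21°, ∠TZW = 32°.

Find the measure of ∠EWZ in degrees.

∠EWZ = 89°

1. ∠WTZ = 57°  [W on ray TE]
2. ∠TWZ = 91°  [△ZWT]
3. ∠EWZ = 89°  [linear pair at W on ET]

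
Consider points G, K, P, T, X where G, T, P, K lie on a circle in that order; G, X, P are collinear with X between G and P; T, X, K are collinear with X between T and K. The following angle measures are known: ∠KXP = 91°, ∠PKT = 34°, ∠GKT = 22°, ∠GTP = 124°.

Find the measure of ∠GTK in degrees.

1. ∠GXT = 91°  [vertical angles at X]
2. ∠PGT = 34°  [same arc TP]
3. ∠GTK = 55°  [△GXT]

∠GTK = 55°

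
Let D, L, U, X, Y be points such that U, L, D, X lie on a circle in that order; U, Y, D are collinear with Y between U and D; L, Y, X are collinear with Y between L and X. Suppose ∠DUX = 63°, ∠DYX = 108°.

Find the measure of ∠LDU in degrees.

1. ∠DLX = 63°  [same arc DX]
2. ∠LYU = 108°  [vertical angles at Y]
3. ∠DYL = 72°  [linear pair at Y on UD]
4. ∠LDU = 45°  [△LYD]

∠LDU = 45°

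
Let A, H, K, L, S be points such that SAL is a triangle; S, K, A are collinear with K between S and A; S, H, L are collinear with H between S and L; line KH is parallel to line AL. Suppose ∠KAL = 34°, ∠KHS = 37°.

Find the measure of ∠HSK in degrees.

∠HSK = 109°

1. ∠LAS = 34°  [K on ray AS]
2. ∠ALS = 37°  [KH∥AL, corresponding at H]
3. ∠ASL = 109°  [△SAL]
4. ∠HSK = 109°  [K on SA, H on SL]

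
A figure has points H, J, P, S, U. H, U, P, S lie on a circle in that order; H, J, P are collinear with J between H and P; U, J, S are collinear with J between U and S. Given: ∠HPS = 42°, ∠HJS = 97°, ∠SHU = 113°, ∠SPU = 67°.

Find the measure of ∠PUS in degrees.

1. ∠PJS = 83°  [linear pair at J on HP]
2. ∠PSU = 55°  [△PJS]
3. ∠PUS = 58°  [△UPS]

∠PUS = 58°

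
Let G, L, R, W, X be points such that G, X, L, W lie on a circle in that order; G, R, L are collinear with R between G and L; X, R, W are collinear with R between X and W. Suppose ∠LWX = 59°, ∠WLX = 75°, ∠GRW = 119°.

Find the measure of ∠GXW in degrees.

1. ∠LGX = 59°  [same arc XL]
2. ∠LRX = 119°  [vertical angles at R]
3. ∠GRX = 61°  [linear pair at R on GL]
4. ∠GXW = 60°  [△GRX]

∠GXW = 60°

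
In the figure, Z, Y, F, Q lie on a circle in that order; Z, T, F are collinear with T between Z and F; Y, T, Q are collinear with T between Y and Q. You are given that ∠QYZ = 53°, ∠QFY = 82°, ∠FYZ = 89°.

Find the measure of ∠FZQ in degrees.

1. ∠QFZ = 53°  [same arc ZQ]
2. ∠FQZ = 91°  [cyclic ZYFQ, opposite ∠Y+∠Q]
3. ∠FZQ = 36°  [△ZFQ]

∠FZQ = 36°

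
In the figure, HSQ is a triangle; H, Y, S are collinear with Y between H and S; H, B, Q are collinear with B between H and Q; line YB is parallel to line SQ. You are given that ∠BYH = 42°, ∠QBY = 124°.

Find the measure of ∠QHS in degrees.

∠QHS = 82°

1. ∠HBY = 56°  [linear pair at B on HQ]
2. ∠BHY = 82°  [△HYB]
3. ∠QHS = 82°  [Y on HS, B on HQ]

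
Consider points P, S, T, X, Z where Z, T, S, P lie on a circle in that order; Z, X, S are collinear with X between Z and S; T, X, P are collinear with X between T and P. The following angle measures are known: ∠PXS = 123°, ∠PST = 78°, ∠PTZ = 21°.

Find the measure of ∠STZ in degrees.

∠STZ = 87°

1. ∠TXZ = 123°  [vertical angles at X]
2. ∠PZT = 102°  [cyclic ZTSP, opposite ∠Z+∠S]
3. ∠TPZ = 57°  [△ZTP]
4. ∠SZT = 36°  [△ZXT]
5. ∠TSZ = 57°  [same arc ZT]
6. ∠STZ = 87°  [△ZTS]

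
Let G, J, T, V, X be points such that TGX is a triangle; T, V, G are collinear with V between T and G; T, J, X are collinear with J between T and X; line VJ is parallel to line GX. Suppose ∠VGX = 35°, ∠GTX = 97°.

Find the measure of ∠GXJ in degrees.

1. ∠TGX = 35°  [V on ray GT]
2. ∠GXT = 48°  [△TGX]
3. ∠GXJ = 48°  [J on ray XT]

∠GXJ = 48°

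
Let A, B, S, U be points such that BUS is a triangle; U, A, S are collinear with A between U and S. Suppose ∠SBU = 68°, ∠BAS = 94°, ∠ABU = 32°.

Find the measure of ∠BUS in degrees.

1. ∠BAU = 86°  [linear pair at A on US]
2. ∠AUB = 62°  [△BUA]
3. ∠BUS = 62°  [A on ray US]

∠BUS = 62°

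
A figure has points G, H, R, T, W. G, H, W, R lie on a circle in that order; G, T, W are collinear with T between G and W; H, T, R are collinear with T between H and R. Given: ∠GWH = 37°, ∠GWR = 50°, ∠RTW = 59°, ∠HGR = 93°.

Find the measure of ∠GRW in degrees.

∠GRW = 108°

1. ∠GRH = 37°  [same arc GH]
2. ∠GTR = 121°  [linear pair at T on GW]
3. ∠RGW = 22°  [△GTR]
4. ∠GRW = 108°  [△GWR]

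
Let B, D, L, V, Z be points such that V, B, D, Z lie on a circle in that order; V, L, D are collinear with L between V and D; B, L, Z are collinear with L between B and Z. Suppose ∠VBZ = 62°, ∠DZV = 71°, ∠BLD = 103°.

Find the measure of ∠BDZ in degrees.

∠BDZ = 92°

1. ∠VDZ = 62°  [same arc VZ]
2. ∠DVZ = 47°  [△VDZ]
3. ∠VLZ = 103°  [vertical angles at L]
4. ∠BZV = 30°  [△VLZ]
5. ∠BVZ = 88°  [△VBZ]
6. ∠BDZ = 92°  [cyclic VBDZ, opposite ∠V+∠D]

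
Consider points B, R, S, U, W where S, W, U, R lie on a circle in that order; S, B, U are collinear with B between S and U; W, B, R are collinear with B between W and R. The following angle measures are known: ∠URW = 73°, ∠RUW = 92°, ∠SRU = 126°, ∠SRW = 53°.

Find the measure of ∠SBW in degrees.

∠SBW = 68°

1. ∠USW = 73°  [same arc WU]
2. ∠RSW = 88°  [cyclic SWUR, opposite ∠S+∠U]
3. ∠RWS = 39°  [△SWR]
4. ∠SBW = 68°  [△SBW]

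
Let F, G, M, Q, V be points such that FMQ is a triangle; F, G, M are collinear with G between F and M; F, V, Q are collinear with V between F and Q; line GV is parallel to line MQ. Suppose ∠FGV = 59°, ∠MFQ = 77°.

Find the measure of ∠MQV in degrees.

∠MQV = 44°

1. ∠FMQ = 59°  [GV∥MQ, corresponding at G]
2. ∠FQM = 44°  [△FMQ]
3. ∠MQV = 44°  [V on ray QF]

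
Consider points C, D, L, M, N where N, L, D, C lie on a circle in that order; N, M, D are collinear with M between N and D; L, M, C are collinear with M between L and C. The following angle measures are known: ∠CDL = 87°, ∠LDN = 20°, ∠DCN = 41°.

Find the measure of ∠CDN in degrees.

1. ∠CNL = 93°  [cyclic NLDC, opposite ∠N+∠D]
2. ∠LCN = 20°  [same arc NL]
3. ∠CLN = 67°  [△NLC]
4. ∠CDN = 67°  [same arc NC]

∠CDN = 67°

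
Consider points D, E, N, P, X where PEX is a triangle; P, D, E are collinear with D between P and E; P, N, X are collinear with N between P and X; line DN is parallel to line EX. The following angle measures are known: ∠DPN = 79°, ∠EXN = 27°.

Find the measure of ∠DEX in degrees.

∠DEX = 74°

1. ∠EPX = 79°  [D on PE, N on PX]
2. ∠EXP = 27°  [N on ray XP]
3. ∠PEX = 74°  [△PEX]
4. ∠DEX = 74°  [D on ray EP]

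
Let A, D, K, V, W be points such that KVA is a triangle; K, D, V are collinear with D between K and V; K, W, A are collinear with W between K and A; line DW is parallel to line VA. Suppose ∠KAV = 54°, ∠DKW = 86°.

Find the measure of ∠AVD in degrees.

1. ∠DWK = 54°  [DW∥VA, corresponding at W]
2. ∠KDW = 40°  [△KDW]
3. ∠VDW = 140°  [linear pair at D on KV]
4. ∠AVD = 40°  [DW∥VA, co-interior at V–D]

∠AVD = 40°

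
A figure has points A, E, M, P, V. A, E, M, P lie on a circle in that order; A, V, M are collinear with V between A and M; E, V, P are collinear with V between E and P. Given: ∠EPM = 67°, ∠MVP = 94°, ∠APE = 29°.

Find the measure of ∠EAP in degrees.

1. ∠EAM = 67°  [same arc EM]
2. ∠AVE = 94°  [vertical angles at V]
3. ∠AEP = 19°  [△AVE]
4. ∠EAP = 132°  [△AEP]

∠EAP = 132°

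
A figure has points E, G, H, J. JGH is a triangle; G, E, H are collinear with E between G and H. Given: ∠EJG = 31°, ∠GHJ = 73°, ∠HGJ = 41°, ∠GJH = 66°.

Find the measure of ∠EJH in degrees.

1. ∠EHJ = 73°  [E on ray HG]
2. ∠EGJ = 41°  [E on ray GH]
3. ∠GEJ = 108°  [△JGE]
4. ∠HEJ = 72°  [linear pair at E on GH]
5. ∠EJH = 35°  [△JEH]

∠EJH = 35°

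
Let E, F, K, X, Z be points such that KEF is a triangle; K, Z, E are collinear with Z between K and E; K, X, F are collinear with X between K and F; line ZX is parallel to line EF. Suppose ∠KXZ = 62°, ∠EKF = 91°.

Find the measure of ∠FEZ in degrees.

∠FEZ = 27°

1. ∠EFK = 62°  [ZX∥EF, corresponding at X]
2. ∠FEK = 27°  [△KEF]
3. ∠FEZ = 27°  [Z on ray EK]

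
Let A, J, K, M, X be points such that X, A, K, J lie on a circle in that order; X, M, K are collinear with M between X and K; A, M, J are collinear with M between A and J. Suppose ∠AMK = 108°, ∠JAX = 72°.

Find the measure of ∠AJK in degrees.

1. ∠JMX = 108°  [vertical angles at M]
2. ∠JKX = 72°  [same arc XJ]
3. ∠JMK = 72°  [linear pair at M on XK]
4. ∠AJK = 36°  [△KMJ]

∠AJK = 36°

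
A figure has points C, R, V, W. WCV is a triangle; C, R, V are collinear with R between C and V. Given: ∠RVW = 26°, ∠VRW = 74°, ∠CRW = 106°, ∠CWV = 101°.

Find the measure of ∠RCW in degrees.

∠RCW = 53°

1. ∠CVW = 26°  [R on ray VC]
2. ∠VCW = 53°  [△WCV]
3. ∠RCW = 53°  [R on ray CV]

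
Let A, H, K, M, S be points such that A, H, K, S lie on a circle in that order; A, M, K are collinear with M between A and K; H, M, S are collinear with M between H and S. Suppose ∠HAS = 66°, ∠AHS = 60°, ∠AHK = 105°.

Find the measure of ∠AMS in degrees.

∠AMS = 81°

1. ∠ASH = 54°  [△AHS]
2. ∠AKS = 60°  [same arc AS]
3. ∠ASK = 75°  [cyclic AHKS, opposite ∠H+∠S]
4. ∠KAS = 45°  [△AKS]
5. ∠AMS = 81°  [△AMS]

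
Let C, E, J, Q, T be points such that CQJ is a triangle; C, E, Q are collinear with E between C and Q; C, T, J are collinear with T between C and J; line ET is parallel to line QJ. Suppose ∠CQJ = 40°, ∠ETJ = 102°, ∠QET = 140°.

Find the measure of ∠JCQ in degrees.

∠JCQ = 62°

1. ∠CET = 40°  [ET∥QJ, corresponding at E]
2. ∠CTE = 78°  [linear pair at T on CJ]
3. ∠ECT = 62°  [△CET]
4. ∠JCQ = 62°  [E on CQ, T on CJ]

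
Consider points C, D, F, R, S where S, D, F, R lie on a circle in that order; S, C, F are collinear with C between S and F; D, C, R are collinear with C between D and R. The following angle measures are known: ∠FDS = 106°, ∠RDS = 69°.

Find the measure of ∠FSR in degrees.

∠FSR = 37°

1. ∠FRS = 74°  [cyclic SDFR, opposite ∠D+∠R]
2. ∠RFS = 69°  [same arc SR]
3. ∠FSR = 37°  [△SFR]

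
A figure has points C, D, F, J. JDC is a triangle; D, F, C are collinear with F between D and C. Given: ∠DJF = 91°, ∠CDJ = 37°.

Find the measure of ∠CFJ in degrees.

∠CFJ = 128°

1. ∠FDJ = 37°  [F on ray DC]
2. ∠DFJ = 52°  [△JDF]
3. ∠CFJ = 128°  [linear pair at F on DC]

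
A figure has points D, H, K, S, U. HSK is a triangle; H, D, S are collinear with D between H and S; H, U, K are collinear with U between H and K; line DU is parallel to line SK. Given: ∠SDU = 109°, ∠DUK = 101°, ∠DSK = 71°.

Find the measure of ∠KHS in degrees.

∠KHS = 30°

1. ∠DUH = 79°  [linear pair at U on HK]
2. ∠HSK = 71°  [D on ray SH]
3. ∠HKS = 79°  [DU∥SK, corresponding at U]
4. ∠KHS = 30°  [△HSK]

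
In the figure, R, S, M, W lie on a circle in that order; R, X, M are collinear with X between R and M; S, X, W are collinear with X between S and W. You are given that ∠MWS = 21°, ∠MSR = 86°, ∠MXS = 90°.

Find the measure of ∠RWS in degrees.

∠RWS = 73°

1. ∠MRS = 21°  [same arc SM]
2. ∠RMS = 73°  [△RSM]
3. ∠RWS = 73°  [same arc RS]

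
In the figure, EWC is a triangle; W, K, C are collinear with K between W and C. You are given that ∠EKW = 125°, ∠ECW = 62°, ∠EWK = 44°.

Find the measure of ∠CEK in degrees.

∠CEK = 63°

1. ∠CKE = 55°  [linear pair at K on WC]
2. ∠ECK = 62°  [K on ray CW]
3. ∠CEK = 63°  [△EKC]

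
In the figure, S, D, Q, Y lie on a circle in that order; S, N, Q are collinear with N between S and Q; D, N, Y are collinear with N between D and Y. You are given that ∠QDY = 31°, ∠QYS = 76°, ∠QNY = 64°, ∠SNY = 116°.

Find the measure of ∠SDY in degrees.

1. ∠QSY = 31°  [same arc QY]
2. ∠SQY = 73°  [△SQY]
3. ∠SDY = 73°  [same arc SY]

∠SDY = 73°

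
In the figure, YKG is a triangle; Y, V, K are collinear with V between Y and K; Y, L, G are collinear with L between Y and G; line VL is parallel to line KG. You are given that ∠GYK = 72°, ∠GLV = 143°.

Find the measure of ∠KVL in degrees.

∠KVL = 109°

1. ∠LYV = 72°  [V on YK, L on YG]
2. ∠VLY = 37°  [linear pair at L on YG]
3. ∠LVY = 71°  [△YVL]
4. ∠KVL = 109°  [linear pair at V on YK]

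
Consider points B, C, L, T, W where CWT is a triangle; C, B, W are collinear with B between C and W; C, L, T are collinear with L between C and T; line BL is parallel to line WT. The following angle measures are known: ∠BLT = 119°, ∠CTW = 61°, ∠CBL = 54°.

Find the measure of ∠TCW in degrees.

∠TCW = 65°

1. ∠BLC = 61°  [linear pair at L on CT]
2. ∠BCL = 65°  [△CBL]
3. ∠TCW = 65°  [B on CW, L on CT]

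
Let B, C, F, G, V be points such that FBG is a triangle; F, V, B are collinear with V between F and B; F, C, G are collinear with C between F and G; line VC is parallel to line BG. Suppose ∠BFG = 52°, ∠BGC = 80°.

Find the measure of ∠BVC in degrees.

1. ∠BGF = 80°  [C on ray GF]
2. ∠FBG = 48°  [△FBG]
3. ∠CVF = 48°  [VC∥BG, corresponding at V]
4. ∠BVC = 132°  [linear pair at V on FB]

∠BVC = 132°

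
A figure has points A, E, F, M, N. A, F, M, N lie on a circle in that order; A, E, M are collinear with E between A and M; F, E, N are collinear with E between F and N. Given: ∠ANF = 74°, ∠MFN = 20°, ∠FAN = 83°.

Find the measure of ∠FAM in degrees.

1. ∠AMF = 74°  [same arc AF]
2. ∠AFN = 23°  [△AFN]
3. ∠FEM = 86°  [△FEM]
4. ∠AEF = 94°  [linear pair at E on AM]
5. ∠FAM = 63°  [△AEF]

∠FAM = 63°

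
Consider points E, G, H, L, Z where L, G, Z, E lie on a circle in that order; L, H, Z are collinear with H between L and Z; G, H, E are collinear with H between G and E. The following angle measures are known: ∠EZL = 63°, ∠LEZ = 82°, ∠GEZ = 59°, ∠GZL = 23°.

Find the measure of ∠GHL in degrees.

1. ∠EGL = 63°  [same arc LE]
2. ∠GLZ = 59°  [same arc GZ]
3. ∠GHL = 58°  [△LHG]

∠GHL = 58°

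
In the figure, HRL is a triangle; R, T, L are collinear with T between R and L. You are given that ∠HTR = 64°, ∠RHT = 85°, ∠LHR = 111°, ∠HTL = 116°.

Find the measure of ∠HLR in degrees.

∠HLR = 38°

1. ∠HRT = 31°  [△HRT]
2. ∠HRL = 31°  [T on ray RL]
3. ∠HLR = 38°  [△HRL]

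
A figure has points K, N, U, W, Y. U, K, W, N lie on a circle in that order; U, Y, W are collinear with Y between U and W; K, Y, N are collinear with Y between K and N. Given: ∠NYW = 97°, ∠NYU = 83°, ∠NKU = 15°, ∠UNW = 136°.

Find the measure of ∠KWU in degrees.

1. ∠KYU = 97°  [vertical angles at Y]
2. ∠KUW = 68°  [△UYK]
3. ∠UKW = 44°  [cyclic UKWN, opposite ∠K+∠N]
4. ∠KWU = 68°  [△UKW]

∠KWU = 68°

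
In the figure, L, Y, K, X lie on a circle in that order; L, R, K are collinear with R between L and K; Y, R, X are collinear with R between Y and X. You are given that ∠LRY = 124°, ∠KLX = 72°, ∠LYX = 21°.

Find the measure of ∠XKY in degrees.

∠XKY = 73°

1. ∠KRX = 124°  [vertical angles at R]
2. ∠KYX = 72°  [same arc KX]
3. ∠LKX = 21°  [same arc LX]
4. ∠KXY = 35°  [△KRX]
5. ∠XKY = 73°  [△YKX]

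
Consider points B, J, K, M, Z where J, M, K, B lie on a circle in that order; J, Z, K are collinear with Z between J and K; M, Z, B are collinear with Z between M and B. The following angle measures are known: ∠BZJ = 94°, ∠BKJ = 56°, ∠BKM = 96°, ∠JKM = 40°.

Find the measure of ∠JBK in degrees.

∠JBK = 78°

1. ∠BZK = 86°  [linear pair at Z on JK]
2. ∠KBM = 38°  [△KZB]
3. ∠BMK = 46°  [△MKB]
4. ∠BJK = 46°  [same arc KB]
5. ∠JBK = 78°  [△JKB]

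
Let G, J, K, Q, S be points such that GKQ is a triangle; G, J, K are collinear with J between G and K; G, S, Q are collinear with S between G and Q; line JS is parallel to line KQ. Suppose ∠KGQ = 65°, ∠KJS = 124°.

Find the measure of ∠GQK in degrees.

1. ∠JGS = 65°  [J on GK, S on GQ]
2. ∠GJS = 56°  [linear pair at J on GK]
3. ∠GSJ = 59°  [△GJS]
4. ∠GQK = 59°  [JS∥KQ, corresponding at S]

∠GQK = 59°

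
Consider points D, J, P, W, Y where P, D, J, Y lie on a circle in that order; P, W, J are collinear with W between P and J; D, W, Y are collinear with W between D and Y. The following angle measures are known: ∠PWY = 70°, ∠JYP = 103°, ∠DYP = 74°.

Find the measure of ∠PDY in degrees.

1. ∠JPY = 36°  [△PWY]
2. ∠PJY = 41°  [△PJY]
3. ∠PDY = 41°  [same arc PY]

∠PDY = 41°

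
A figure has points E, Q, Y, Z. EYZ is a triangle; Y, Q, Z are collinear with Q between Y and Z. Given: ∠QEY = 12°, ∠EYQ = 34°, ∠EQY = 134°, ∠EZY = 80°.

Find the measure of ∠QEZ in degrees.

∠QEZ = 54°

1. ∠EQZ = 46°  [linear pair at Q on YZ]
2. ∠EZQ = 80°  [Q on ray ZY]
3. ∠QEZ = 54°  [△EQZ]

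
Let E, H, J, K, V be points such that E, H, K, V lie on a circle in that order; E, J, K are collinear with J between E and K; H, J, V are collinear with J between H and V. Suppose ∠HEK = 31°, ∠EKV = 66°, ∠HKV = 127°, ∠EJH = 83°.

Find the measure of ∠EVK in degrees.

1. ∠HVK = 31°  [same arc HK]
2. ∠KHV = 22°  [△HKV]
3. ∠KEV = 22°  [same arc KV]
4. ∠EVK = 92°  [△EKV]

∠EVK = 92°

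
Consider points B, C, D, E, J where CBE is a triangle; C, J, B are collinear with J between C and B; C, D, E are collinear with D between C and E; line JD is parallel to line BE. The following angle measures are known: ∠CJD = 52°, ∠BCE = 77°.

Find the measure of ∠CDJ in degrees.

∠CDJ = 51°

1. ∠CBE = 52°  [JD∥BE, corresponding at J]
2. ∠BEC = 51°  [△CBE]
3. ∠CDJ = 51°  [JD∥BE, corresponding at D]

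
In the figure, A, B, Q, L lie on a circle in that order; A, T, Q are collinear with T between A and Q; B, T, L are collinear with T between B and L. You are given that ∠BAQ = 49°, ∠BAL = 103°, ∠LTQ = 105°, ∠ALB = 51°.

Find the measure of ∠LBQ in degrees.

∠LBQ = 54°

1. ∠BLQ = 49°  [same arc BQ]
2. ∠BQL = 77°  [cyclic ABQL, opposite ∠A+∠Q]
3. ∠LBQ = 54°  [△BQL]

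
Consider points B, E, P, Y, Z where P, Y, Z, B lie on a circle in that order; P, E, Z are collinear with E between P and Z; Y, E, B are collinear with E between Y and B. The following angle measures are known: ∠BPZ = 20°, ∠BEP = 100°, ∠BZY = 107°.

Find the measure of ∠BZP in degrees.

1. ∠BYZ = 20°  [same arc ZB]
2. ∠BEZ = 80°  [linear pair at E on PZ]
3. ∠YBZ = 53°  [△YZB]
4. ∠BZP = 47°  [△ZEB]

∠BZP = 47°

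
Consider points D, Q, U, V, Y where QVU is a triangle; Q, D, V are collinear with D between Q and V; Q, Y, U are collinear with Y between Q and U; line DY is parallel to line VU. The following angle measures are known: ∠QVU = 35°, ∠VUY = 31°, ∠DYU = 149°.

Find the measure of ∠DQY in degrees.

1. ∠QDY = 35°  [DY∥VU, corresponding at D]
2. ∠DYQ = 31°  [linear pair at Y on QU]
3. ∠DQY = 114°  [△QDY]

∠DQY = 114°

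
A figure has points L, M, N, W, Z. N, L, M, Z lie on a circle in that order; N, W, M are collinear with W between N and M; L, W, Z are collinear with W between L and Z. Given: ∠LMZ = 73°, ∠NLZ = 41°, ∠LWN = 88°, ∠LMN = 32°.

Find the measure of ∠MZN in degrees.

1. ∠LNM = 51°  [△NWL]
2. ∠MLN = 97°  [△NLM]
3. ∠MZN = 83°  [cyclic NLMZ, opposite ∠L+∠Z]

∠MZN = 83°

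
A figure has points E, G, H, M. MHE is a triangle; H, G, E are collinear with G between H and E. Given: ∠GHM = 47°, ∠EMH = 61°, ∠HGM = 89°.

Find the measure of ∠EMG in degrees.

1. ∠EHM = 47°  [G on ray HE]
2. ∠HEM = 72°  [△MHE]
3. ∠EGM = 91°  [linear pair at G on HE]
4. ∠GEM = 72°  [G on ray EH]
5. ∠EMG = 17°  [△MGE]

∠EMG = 17°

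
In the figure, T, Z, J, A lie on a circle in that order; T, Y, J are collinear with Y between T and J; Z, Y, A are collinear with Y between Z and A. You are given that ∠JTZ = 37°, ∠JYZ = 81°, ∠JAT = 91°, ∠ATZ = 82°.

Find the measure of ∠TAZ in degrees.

∠TAZ = 54°

1. ∠TYZ = 99°  [linear pair at Y on TJ]
2. ∠AZT = 44°  [△TYZ]
3. ∠TAZ = 54°  [△TZA]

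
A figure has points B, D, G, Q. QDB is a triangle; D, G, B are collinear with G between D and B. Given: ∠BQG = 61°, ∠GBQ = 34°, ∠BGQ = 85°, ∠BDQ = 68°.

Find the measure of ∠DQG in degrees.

∠DQG = 17°

1. ∠DGQ = 95°  [linear pair at G on DB]
2. ∠GDQ = 68°  [G on ray DB]
3. ∠DQG = 17°  [△QDG]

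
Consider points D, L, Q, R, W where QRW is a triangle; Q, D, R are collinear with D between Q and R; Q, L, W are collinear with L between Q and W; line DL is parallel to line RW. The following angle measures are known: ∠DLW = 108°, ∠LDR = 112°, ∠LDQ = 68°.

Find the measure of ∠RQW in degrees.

∠RQW = 40°

1. ∠DLQ = 72°  [linear pair at L on QW]
2. ∠DQL = 40°  [△QDL]
3. ∠RQW = 40°  [D on QR, L on QW]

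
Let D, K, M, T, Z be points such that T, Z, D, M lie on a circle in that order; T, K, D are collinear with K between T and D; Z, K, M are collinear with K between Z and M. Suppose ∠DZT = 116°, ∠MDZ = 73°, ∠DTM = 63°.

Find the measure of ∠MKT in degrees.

1. ∠DMT = 64°  [cyclic TZDM, opposite ∠Z+∠M]
2. ∠DZM = 63°  [same arc DM]
3. ∠MDT = 53°  [△TDM]
4. ∠DMZ = 44°  [△ZDM]
5. ∠DKM = 83°  [△DKM]
6. ∠MKT = 97°  [linear pair at K on TD]

∠MKT = 97°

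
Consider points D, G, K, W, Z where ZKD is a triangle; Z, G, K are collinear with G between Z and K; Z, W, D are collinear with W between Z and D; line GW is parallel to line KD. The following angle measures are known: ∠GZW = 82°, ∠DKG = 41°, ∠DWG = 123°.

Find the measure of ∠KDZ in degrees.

1. ∠DZK = 82°  [G on ZK, W on ZD]
2. ∠DKZ = 41°  [G on ray KZ]
3. ∠KDZ = 57°  [△ZKD]

∠KDZ = 57°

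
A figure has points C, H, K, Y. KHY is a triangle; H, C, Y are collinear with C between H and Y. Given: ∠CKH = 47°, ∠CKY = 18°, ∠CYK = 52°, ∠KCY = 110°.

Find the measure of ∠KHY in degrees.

1. ∠HCK = 70°  [linear pair at C on HY]
2. ∠CHK = 63°  [△KHC]
3. ∠KHY = 63°  [C on ray HY]

∠KHY = 63°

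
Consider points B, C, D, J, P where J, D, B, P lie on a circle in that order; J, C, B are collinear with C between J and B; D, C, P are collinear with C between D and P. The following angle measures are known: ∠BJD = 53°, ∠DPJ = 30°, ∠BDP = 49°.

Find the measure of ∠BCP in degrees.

1. ∠BJP = 49°  [same arc BP]
2. ∠JCP = 101°  [△JCP]
3. ∠BCP = 79°  [linear pair at C on JB]

∠BCP = 79°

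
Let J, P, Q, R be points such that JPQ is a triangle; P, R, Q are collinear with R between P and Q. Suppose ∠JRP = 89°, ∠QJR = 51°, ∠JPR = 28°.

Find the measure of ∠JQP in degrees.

∠JQP = 38°

1. ∠JRQ = 91°  [linear pair at R on PQ]
2. ∠JQR = 38°  [△JRQ]
3. ∠JQP = 38°  [R on ray QP]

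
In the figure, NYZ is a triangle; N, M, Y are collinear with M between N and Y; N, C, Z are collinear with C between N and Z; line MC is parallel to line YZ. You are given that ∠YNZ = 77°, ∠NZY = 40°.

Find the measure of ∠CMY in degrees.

1. ∠NYZ = 63°  [△NYZ]
2. ∠CMN = 63°  [MC∥YZ, corresponding at M]
3. ∠CMY = 117°  [linear pair at M on NY]

∠CMY = 117°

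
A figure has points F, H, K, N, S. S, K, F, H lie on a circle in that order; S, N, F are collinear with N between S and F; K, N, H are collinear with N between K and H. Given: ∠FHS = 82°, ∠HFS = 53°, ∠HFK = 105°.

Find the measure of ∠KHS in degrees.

∠KHS = 52°

1. ∠HKS = 53°  [same arc SH]
2. ∠HSK = 75°  [cyclic SKFH, opposite ∠S+∠F]
3. ∠KHS = 52°  [△SKH]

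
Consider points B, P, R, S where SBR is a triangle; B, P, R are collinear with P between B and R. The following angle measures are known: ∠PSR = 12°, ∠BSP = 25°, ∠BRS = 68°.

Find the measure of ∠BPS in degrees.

1. ∠PRS = 68°  [P on ray RB]
2. ∠RPS = 100°  [△SPR]
3. ∠BPS = 80°  [linear pair at P on BR]

∠BPS = 80°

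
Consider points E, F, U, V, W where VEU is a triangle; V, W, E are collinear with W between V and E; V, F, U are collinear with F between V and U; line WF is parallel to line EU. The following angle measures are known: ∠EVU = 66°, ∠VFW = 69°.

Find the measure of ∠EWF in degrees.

1. ∠FVW = 66°  [W on VE, F on VU]
2. ∠FWV = 45°  [△VWF]
3. ∠EWF = 135°  [linear pair at W on VE]

∠EWF = 135°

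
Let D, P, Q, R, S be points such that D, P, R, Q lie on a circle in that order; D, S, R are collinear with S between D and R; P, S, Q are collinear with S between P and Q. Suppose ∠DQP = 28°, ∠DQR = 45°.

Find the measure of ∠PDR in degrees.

1. ∠DRP = 28°  [same arc DP]
2. ∠DPR = 135°  [cyclic DPRQ, opposite ∠P+∠Q]
3. ∠PDR = 17°  [△DPR]

∠PDR = 17°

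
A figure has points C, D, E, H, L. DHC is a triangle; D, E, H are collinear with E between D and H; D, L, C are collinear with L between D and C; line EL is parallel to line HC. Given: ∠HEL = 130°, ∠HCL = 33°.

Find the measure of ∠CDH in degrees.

1. ∠DEL = 50°  [linear pair at E on DH]
2. ∠DCH = 33°  [L on ray CD]
3. ∠CHD = 50°  [EL∥HC, corresponding at E]
4. ∠CDH = 97°  [△DHC]

∠CDH = 97°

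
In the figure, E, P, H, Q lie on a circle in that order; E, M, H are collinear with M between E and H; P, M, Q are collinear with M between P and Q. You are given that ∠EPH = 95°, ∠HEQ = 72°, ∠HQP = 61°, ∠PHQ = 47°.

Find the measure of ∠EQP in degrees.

1. ∠EQH = 85°  [cyclic EPHQ, opposite ∠P+∠Q]
2. ∠EHQ = 23°  [△EHQ]
3. ∠PEQ = 133°  [cyclic EPHQ, opposite ∠E+∠H]
4. ∠EPQ = 23°  [same arc EQ]
5. ∠EQP = 24°  [△EPQ]

∠EQP = 24°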